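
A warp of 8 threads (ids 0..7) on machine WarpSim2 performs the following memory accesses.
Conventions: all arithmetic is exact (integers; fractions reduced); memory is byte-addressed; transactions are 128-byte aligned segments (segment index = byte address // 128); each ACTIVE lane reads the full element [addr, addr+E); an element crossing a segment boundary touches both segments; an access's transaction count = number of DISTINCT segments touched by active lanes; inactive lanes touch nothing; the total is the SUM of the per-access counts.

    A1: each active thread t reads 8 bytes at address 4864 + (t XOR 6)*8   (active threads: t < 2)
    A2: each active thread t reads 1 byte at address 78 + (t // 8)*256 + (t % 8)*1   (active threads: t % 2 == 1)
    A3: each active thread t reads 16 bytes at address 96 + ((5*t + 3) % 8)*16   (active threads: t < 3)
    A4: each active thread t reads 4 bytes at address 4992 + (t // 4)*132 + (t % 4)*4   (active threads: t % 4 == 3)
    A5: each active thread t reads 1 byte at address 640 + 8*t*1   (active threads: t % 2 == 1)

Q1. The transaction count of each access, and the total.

A1: 1 transaction
A2: 1 transaction
A3: 2 transactions
A4: 2 transactions
A5: 1 transaction

Answer: 1,1,2,2,1; total 7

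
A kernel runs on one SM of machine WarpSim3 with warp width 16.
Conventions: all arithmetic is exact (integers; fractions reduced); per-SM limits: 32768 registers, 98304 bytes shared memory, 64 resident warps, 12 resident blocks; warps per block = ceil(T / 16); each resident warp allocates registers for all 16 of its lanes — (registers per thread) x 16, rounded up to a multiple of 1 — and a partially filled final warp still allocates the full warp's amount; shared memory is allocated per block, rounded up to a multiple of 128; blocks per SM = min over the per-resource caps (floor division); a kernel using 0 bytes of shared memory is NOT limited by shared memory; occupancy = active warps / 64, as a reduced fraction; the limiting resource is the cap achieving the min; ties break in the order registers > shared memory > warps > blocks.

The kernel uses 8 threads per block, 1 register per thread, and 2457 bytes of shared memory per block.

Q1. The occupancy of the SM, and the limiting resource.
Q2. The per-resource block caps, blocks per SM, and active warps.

Answer: occupancy 3/16, limited by blocks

registers: 2048 blocks
shared memory: 38 blocks
warps: 64 blocks
blocks: 12 blocks

Answer: 12 blocks, 12 active warps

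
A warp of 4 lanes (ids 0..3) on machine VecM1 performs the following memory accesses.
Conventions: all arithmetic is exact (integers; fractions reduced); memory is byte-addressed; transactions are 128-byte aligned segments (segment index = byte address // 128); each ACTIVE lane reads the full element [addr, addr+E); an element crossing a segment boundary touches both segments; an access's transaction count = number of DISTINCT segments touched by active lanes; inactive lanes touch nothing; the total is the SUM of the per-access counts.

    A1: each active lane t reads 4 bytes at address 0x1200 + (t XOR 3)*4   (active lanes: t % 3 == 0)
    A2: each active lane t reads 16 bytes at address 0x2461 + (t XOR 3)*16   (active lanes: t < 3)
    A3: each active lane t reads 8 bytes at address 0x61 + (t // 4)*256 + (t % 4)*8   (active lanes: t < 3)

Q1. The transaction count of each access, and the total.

A1: 1 transaction
A2: 2 transactions
A3: 1 transaction

Answer: 1,2,1; total 4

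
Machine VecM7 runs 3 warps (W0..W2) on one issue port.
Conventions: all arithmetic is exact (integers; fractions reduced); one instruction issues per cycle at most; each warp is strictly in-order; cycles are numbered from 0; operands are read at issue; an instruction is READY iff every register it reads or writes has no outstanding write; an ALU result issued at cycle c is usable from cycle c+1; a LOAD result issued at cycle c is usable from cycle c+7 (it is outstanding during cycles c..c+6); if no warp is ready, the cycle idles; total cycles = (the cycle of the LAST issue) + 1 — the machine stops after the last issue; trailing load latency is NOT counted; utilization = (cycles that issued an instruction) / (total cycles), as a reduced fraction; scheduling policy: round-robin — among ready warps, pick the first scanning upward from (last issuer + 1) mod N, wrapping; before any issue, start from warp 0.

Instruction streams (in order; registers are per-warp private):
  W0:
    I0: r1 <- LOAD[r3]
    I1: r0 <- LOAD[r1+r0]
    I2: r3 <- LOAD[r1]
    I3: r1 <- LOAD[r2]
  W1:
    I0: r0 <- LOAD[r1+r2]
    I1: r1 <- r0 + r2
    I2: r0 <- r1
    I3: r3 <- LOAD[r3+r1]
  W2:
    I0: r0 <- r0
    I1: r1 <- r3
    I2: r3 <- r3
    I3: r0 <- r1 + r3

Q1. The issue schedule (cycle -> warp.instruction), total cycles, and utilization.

cycle 0: W0.I0
cycle 1: W1.I0
cycle 2: W2.I0
cycle 3: W2.I1
cycle 4: W2.I2
cycle 5: W2.I3
cycle 6: idle
cycle 7: W0.I1
cycle 8: W1.I1
cycle 9: W0.I2
cycle 10: W1.I2
cycle 11: W0.I3
cycle 12: W1.I3

Answer: 13 cycles, utilization 12/13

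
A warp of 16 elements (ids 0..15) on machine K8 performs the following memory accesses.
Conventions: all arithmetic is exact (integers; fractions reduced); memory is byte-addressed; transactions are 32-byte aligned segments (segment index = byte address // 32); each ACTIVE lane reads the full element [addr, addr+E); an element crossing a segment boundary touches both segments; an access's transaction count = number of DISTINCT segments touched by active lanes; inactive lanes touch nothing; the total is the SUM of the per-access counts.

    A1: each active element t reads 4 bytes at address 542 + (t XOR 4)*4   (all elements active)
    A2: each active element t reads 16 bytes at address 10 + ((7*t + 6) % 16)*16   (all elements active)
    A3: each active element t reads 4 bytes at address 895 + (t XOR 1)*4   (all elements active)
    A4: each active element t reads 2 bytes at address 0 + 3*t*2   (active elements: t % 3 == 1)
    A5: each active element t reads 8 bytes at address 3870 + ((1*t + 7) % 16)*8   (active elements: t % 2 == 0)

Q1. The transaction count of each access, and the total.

A1: 3 transactions
A2: 9 transactions
A3: 3 transactions
A4: 3 transactions
A5: 4 transactions

Answer: 3,9,3,3,4; total 22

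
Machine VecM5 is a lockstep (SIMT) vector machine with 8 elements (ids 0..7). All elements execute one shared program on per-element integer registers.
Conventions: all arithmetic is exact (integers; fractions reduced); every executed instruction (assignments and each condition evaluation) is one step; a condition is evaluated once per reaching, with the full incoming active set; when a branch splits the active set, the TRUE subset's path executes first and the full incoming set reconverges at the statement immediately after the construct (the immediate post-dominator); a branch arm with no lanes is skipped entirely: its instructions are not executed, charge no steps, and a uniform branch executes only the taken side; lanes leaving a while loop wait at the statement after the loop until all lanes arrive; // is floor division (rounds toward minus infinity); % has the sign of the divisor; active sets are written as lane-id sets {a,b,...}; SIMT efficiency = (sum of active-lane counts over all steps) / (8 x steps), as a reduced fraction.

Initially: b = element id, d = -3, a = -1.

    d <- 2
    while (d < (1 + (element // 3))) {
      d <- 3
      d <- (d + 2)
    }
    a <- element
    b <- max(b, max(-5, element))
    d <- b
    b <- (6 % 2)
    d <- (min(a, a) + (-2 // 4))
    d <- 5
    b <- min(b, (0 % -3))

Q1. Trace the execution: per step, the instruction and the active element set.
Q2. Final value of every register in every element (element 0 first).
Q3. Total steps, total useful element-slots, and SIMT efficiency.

step 0: d <- 2                       {0,1,2,3,4,5,6,7}
step 1: eval (d < (1 + (element // 3))) {0,1,2,3,4,5,6,7}
step 2: d <- 3                       {6,7}
step 3: d <- (d + 2)                 {6,7}
step 4: eval (d < (1 + (element // 3))) {6,7}
step 5: a <- element                 {0,1,2,3,4,5,6,7}
step 6: b <- max(b, max(-5, element)) {0,1,2,3,4,5,6,7}
step 7: d <- b                       {0,1,2,3,4,5,6,7}
step 8: b <- (6 % 2)                 {0,1,2,3,4,5,6,7}
step 9: d <- (min(a, a) + (-2 // 4)) {0,1,2,3,4,5,6,7}
step 10: d <- 5                       {0,1,2,3,4,5,6,7}
step 11: b <- min(b, (0 % -3))        {0,1,2,3,4,5,6,7}

Answer: 12 steps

b: 0,0,0,0,0,0,0,0
d: 5,5,5,5,5,5,5,5
a: 0,1,2,3,4,5,6,7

steps = 12; useful = 78; efficiency = 78/96 = 13/16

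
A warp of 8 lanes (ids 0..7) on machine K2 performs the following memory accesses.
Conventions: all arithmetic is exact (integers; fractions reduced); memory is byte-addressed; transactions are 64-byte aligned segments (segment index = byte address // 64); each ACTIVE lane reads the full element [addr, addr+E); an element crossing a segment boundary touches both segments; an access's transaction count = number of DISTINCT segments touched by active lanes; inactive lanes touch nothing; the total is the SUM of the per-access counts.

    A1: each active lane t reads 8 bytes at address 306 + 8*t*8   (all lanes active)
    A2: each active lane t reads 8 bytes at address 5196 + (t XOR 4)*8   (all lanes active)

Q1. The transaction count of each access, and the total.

A1: 8 transactions
A2: 2 transactions

Answer: 8,2; total 10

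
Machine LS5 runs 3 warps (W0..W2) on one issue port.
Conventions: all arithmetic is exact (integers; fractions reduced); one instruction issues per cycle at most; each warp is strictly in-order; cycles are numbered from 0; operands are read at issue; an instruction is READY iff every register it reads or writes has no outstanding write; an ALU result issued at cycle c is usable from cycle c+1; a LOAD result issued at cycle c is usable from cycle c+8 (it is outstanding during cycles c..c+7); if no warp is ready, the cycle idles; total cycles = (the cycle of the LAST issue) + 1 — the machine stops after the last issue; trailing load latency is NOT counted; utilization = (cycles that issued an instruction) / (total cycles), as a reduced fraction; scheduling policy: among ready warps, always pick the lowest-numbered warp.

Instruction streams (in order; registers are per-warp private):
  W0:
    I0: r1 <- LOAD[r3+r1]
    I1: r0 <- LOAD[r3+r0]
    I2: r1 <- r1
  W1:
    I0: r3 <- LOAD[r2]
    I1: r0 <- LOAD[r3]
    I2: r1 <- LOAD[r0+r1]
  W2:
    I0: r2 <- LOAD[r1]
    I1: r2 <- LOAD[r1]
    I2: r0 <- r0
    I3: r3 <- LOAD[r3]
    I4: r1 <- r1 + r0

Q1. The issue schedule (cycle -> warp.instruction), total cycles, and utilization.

cycle 0: W0.I0
cycle 1: W0.I1
cycle 2: W1.I0
cycle 3: W2.I0
cycle 4: idle
cycle 5: idle
cycle 6: idle
cycle 7: idle
cycle 8: W0.I2
cycle 9: idle
cycle 10: W1.I1
cycle 11: W2.I1
cycle 12: W2.I2
cycle 13: W2.I3
cycle 14: W2.I4
cycle 15: idle
cycle 16: idle
cycle 17: idle
cycle 18: W1.I2

Answer: 19 cycles, utilization 11/19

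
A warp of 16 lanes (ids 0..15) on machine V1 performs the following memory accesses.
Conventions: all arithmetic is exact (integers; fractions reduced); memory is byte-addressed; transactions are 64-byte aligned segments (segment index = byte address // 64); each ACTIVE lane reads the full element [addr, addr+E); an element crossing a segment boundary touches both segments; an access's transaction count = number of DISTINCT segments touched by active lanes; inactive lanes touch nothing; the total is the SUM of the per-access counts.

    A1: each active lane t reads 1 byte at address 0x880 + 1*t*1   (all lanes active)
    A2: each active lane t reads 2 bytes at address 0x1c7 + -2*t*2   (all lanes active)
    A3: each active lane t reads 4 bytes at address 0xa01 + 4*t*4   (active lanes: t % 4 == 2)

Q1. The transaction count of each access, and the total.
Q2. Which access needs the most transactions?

A1: 1 transaction
A2: 2 transactions
A3: 4 transactions

Answer: 1,2,4; total 7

Answer: A3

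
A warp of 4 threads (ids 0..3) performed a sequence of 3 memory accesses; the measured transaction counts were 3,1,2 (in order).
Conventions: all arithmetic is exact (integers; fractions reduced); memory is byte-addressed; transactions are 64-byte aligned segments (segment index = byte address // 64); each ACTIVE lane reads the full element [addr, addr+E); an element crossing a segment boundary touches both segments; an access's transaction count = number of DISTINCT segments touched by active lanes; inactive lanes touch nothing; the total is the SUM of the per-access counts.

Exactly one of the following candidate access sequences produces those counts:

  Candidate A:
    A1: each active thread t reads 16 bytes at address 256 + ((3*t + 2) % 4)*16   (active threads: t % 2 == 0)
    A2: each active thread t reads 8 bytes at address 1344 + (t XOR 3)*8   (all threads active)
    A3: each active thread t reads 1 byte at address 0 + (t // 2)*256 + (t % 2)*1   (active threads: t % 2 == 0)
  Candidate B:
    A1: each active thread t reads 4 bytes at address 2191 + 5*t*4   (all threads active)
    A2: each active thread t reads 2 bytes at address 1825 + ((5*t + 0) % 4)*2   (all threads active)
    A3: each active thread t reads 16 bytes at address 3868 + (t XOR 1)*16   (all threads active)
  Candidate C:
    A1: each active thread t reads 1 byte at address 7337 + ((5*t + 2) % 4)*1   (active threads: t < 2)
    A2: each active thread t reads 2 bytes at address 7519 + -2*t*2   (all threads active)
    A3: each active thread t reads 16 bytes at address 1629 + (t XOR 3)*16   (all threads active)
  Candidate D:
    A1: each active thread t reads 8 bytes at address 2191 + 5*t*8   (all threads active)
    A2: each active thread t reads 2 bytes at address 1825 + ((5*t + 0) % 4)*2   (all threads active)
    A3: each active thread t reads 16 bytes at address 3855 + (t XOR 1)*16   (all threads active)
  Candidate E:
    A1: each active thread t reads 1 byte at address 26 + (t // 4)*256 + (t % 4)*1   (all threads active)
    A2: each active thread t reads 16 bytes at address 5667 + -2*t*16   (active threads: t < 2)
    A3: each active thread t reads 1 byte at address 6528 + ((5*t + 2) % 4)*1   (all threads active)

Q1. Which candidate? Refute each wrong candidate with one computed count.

A: A1 gives 1 transaction, not 3
B: A1 gives 2 transactions, not 3
C: A1 gives 1 transaction, not 3
E: A1 gives 1 transaction, not 3
D: all counts match (3,1,2)

Answer: D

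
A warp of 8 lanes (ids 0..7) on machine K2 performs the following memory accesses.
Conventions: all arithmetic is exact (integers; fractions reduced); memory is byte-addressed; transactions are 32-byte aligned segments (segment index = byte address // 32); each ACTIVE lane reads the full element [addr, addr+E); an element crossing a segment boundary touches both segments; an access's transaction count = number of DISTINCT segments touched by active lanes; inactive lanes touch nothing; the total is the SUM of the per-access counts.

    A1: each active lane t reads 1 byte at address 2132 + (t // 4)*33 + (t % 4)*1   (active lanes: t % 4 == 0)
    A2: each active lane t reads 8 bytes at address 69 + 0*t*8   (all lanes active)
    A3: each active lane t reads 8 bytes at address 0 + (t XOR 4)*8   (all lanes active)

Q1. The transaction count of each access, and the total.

A1: 2 transactions
A2: 1 transaction
A3: 2 transactions

Answer: 2,1,2; total 5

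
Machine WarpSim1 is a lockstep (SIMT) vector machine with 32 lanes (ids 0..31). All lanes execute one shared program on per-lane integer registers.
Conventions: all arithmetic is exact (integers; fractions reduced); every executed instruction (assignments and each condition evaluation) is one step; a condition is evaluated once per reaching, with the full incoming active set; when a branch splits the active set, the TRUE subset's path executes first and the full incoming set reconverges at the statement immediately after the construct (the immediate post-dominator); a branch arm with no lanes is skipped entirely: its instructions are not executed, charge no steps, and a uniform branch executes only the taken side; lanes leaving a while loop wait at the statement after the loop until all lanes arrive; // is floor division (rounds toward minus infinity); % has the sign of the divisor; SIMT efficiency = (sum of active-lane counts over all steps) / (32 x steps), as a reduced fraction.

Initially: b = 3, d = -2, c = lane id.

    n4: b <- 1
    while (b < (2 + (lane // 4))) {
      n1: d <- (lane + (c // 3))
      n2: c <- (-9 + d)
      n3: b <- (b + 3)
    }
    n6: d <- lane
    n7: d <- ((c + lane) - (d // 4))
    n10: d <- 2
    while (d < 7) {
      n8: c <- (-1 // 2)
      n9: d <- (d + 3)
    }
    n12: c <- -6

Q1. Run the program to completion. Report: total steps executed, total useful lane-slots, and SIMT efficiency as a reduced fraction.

Answer: 25 steps, 656 useful, 41/50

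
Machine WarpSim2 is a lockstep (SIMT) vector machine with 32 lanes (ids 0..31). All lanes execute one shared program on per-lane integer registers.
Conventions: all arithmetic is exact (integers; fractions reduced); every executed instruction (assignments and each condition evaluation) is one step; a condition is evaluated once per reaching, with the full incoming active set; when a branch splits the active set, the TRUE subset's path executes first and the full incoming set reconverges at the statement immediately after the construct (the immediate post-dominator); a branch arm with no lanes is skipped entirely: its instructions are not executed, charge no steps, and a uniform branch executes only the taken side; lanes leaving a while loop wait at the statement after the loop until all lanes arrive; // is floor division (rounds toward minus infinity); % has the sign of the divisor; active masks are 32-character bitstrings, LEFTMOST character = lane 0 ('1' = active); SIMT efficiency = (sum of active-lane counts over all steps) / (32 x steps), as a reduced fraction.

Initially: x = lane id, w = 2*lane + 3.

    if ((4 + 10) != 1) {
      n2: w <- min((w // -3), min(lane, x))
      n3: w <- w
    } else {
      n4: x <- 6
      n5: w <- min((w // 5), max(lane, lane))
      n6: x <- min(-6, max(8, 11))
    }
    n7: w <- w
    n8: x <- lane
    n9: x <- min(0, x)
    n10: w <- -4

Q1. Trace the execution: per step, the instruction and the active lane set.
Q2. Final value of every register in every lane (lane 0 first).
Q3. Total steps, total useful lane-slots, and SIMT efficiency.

step 0: eval ((4 + 10) != 1)         11111111111111111111111111111111
step 1: w <- min((w // -3), min(lane, x)) 11111111111111111111111111111111
step 2: w <- w                       11111111111111111111111111111111
step 3: w <- w                       11111111111111111111111111111111
step 4: x <- lane                    11111111111111111111111111111111
step 5: x <- min(0, x)               11111111111111111111111111111111
step 6: w <- -4                      11111111111111111111111111111111

Answer: 7 steps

x: 0,0,0,0,0,0,0,0,0,0,0,0,0,0,0,0,0,0,0,0,0,0,0,0,0,0,0,0,0,0,0,0
w: -4,-4,-4,-4,-4,-4,-4,-4,-4,-4,-4,-4,-4,-4,-4,-4,-4,-4,-4,-4,-4,-4,-4,-4,-4,-4,-4,-4,-4,-4,-4,-4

steps = 7; useful = 224; efficiency = 224/224 = 1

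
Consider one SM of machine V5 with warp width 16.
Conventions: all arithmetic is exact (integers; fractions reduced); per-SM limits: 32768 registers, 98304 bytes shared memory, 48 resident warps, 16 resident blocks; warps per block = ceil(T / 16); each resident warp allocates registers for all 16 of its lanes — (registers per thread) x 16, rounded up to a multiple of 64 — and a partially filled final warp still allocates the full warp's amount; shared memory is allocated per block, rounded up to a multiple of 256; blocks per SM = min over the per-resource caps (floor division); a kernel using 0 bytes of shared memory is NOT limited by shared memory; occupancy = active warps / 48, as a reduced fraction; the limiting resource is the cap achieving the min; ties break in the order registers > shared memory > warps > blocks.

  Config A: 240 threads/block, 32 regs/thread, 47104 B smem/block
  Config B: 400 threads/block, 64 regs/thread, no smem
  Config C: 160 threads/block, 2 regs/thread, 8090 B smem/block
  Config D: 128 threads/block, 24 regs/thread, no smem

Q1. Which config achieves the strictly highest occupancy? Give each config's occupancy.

occupancies: A 5/8, B 25/48, C 5/6, D 1

Answer: D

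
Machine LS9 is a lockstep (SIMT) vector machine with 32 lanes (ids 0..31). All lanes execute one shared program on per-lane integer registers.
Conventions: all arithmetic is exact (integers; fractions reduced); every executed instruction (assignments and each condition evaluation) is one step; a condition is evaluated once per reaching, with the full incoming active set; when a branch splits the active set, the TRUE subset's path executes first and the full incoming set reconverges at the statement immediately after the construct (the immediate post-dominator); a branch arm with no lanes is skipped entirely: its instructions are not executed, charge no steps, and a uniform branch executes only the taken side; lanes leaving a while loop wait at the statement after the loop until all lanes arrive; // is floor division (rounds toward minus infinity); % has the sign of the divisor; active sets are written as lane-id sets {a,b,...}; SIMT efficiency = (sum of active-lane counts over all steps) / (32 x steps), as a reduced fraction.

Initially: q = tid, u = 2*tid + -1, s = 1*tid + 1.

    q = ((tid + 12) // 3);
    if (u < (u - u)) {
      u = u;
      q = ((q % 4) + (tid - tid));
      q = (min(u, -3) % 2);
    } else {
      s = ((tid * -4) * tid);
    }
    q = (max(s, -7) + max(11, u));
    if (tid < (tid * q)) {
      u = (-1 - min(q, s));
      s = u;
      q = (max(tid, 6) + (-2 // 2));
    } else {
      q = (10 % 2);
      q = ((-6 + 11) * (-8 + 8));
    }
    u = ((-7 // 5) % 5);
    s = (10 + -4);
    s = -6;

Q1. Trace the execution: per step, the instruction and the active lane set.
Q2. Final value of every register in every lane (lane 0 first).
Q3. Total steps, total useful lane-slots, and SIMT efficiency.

step 0: q <- ((tid + 12) // 3)       {0,1,2,3,4,5,6,7,8,9,10,11,12,13,14,15,16,17,18,19,20,21,22,23,24,25,26,27,28,29,30,31}
step 1: eval (u < (u - u))           {0,1,2,3,4,5,6,7,8,9,10,11,12,13,14,15,16,17,18,19,20,21,22,23,24,25,26,27,28,29,30,31}
step 2: u <- u                       {0}
step 3: q <- ((q % 4) + (tid - tid)) {0}
step 4: q <- (min(u, -3) % 2)        {0}
step 5: s <- ((tid * -4) * tid)      {1,2,3,4,5,6,7,8,9,10,11,12,13,14,15,16,17,18,19,20,21,22,23,24,25,26,27,28,29,30,31}
step 6: q <- (max(s, -7) + max(11, u)) {0,1,2,3,4,5,6,7,8,9,10,11,12,13,14,15,16,17,18,19,20,21,22,23,24,25,26,27,28,29,30,31}
step 7: eval (tid < (tid * q))       {0,1,2,3,4,5,6,7,8,9,10,11,12,13,14,15,16,17,18,19,20,21,22,23,24,25,26,27,28,29,30,31}
step 8: u <- (-1 - min(q, s))        {1,2,3,4,5,6,7,8,9,10,11,12,13,14,15,16,17,18,19,20,21,22,23,24,25,26,27,28,29,30,31}
step 9: s <- u                       {1,2,3,4,5,6,7,8,9,10,11,12,13,14,15,16,17,18,19,20,21,22,23,24,25,26,27,28,29,30,31}
step 10: q <- (max(tid, 6) + (-2 // 2)) {1,2,3,4,5,6,7,8,9,10,11,12,13,14,15,16,17,18,19,20,21,22,23,24,25,26,27,28,29,30,31}
step 11: q <- (10 % 2)                {0}
step 12: q <- ((-6 + 11) * (-8 + 8))  {0}
step 13: u <- ((-7 // 5) % 5)         {0,1,2,3,4,5,6,7,8,9,10,11,12,13,14,15,16,17,18,19,20,21,22,23,24,25,26,27,28,29,30,31}
step 14: s <- (10 + -4)               {0,1,2,3,4,5,6,7,8,9,10,11,12,13,14,15,16,17,18,19,20,21,22,23,24,25,26,27,28,29,30,31}
step 15: s <- -6                      {0,1,2,3,4,5,6,7,8,9,10,11,12,13,14,15,16,17,18,19,20,21,22,23,24,25,26,27,28,29,30,31}

Answer: 16 steps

q: 0,5,5,5,5,5,5,6,7,8,9,10,11,12,13,14,15,16,17,18,19,20,21,22,23,24,25,26,27,28,29,30
u: 3,3,3,3,3,3,3,3,3,3,3,3,3,3,3,3,3,3,3,3,3,3,3,3,3,3,3,3,3,3,3,3
s: -6,-6,-6,-6,-6,-6,-6,-6,-6,-6,-6,-6,-6,-6,-6,-6,-6,-6,-6,-6,-6,-6,-6,-6,-6,-6,-6,-6,-6,-6,-6,-6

steps = 16; useful = 353; efficiency = 353/512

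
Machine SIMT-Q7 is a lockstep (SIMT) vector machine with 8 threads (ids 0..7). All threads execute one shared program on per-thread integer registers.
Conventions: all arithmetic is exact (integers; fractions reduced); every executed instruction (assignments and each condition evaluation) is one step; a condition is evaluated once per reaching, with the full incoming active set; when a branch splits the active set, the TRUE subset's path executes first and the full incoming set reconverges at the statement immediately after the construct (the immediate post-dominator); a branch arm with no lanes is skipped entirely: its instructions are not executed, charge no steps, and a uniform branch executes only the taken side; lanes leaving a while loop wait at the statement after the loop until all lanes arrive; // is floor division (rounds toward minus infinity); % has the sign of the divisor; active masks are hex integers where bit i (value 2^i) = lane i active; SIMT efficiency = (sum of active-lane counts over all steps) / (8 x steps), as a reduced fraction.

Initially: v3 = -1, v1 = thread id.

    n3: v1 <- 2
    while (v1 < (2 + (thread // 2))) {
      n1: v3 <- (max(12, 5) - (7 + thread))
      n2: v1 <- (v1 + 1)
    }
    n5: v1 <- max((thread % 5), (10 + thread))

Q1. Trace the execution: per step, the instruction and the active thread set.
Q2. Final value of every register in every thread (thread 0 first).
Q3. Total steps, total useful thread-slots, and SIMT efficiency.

step 0: v1 <- 2                      0xff
step 1: eval (v1 < (2 + (thread // 2))) 0xff
step 2: v3 <- (max(12, 5) - (7 + thread)) 0xfc
step 3: v1 <- (v1 + 1)               0xfc
step 4: eval (v1 < (2 + (thread // 2))) 0xfc
step 5: v3 <- (max(12, 5) - (7 + thread)) 0xf0
step 6: v1 <- (v1 + 1)               0xf0
step 7: eval (v1 < (2 + (thread // 2))) 0xf0
step 8: v3 <- (max(12, 5) - (7 + thread)) 0xc0
step 9: v1 <- (v1 + 1)               0xc0
step 10: eval (v1 < (2 + (thread // 2))) 0xc0
step 11: v1 <- max((thread % 5), (10 + thread)) 0xff

Answer: 12 steps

v3: -1,-1,3,2,1,0,-1,-2
v1: 10,11,12,13,14,15,16,17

steps = 12; useful = 60; efficiency = 60/96 = 5/8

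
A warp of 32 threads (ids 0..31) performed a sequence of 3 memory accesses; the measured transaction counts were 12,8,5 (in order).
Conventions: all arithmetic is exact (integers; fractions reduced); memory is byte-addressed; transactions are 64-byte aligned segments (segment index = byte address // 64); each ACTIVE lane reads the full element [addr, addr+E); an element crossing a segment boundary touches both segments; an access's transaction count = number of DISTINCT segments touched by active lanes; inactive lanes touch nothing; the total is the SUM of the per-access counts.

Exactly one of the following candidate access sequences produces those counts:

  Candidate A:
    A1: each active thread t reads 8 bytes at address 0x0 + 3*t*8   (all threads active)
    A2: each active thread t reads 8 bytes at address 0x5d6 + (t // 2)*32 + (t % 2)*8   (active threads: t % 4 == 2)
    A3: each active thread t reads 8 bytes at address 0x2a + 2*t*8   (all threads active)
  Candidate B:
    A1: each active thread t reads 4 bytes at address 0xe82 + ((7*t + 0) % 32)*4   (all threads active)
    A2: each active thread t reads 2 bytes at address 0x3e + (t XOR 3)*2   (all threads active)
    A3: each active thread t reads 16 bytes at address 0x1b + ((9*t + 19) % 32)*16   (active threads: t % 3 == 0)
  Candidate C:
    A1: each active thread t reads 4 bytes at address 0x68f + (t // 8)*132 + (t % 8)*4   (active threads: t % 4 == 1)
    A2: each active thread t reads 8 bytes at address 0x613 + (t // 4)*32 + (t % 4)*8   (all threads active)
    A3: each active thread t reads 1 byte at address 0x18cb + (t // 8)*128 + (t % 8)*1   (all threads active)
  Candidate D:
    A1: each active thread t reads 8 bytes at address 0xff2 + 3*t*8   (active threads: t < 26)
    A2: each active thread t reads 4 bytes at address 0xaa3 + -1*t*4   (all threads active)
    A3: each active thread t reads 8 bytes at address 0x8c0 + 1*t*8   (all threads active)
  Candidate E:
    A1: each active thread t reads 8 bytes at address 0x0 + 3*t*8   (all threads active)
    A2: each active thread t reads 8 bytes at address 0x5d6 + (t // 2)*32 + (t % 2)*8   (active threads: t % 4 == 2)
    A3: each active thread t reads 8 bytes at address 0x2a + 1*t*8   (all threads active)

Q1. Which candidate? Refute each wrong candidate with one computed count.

A: A3 gives 9 transactions, not 5
B: A1 gives 3 transactions, not 12
C: A1 gives 4 transactions, not 12
D: A1 gives 11 transactions, not 12
E: all counts match (12,8,5)

Answer: E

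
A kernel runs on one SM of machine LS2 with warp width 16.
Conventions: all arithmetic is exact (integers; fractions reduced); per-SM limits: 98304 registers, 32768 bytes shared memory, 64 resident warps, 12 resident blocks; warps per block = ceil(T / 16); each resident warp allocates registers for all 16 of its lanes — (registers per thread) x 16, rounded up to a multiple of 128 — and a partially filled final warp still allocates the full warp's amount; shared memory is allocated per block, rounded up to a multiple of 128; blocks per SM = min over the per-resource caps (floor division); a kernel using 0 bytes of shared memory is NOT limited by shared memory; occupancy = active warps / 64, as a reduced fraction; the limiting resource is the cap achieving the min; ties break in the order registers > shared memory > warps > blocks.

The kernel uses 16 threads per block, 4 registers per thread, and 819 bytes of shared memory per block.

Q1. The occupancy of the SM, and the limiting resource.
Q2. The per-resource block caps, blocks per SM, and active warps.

Answer: occupancy 3/16, limited by blocks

registers: 768 blocks
shared memory: 36 blocks
warps: 64 blocks
blocks: 12 blocks

Answer: 12 blocks, 12 active warps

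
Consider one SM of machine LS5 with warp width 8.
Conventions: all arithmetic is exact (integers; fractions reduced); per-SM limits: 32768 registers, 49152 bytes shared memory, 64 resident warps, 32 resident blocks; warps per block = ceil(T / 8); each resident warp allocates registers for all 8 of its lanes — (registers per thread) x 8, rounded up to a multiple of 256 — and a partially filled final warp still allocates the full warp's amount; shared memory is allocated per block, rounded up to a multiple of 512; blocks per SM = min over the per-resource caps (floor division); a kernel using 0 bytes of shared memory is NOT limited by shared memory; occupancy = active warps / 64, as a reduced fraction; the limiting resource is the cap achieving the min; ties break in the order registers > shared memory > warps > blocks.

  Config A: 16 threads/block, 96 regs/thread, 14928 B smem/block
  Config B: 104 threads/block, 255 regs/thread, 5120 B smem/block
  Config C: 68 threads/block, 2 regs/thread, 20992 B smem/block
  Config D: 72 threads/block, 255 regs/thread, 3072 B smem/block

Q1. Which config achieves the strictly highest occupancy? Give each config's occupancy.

occupancies: A 3/32, B 13/64, C 9/32, D 9/64

Answer: C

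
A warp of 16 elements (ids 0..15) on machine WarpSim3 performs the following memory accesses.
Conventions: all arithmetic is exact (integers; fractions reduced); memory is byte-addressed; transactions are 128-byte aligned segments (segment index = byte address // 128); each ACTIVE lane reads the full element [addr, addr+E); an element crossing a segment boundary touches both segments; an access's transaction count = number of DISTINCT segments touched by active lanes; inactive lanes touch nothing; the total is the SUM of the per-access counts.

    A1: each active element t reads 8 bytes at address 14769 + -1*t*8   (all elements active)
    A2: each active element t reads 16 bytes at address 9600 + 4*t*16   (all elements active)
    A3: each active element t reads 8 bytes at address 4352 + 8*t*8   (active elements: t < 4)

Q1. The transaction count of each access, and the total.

A1: 2 transactions
A2: 8 transactions
A3: 2 transactions

Answer: 2,8,2; total 12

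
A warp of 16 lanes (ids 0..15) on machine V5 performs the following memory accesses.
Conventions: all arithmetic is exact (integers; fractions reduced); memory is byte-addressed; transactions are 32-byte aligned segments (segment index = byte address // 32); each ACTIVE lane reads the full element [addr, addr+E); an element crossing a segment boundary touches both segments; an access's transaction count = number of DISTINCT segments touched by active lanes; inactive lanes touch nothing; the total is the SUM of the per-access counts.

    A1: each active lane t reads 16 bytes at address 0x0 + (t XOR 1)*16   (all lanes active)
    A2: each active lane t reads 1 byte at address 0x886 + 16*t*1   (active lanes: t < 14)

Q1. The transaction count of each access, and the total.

A1: 8 transactions
A2: 7 transactions

Answer: 8,7; total 15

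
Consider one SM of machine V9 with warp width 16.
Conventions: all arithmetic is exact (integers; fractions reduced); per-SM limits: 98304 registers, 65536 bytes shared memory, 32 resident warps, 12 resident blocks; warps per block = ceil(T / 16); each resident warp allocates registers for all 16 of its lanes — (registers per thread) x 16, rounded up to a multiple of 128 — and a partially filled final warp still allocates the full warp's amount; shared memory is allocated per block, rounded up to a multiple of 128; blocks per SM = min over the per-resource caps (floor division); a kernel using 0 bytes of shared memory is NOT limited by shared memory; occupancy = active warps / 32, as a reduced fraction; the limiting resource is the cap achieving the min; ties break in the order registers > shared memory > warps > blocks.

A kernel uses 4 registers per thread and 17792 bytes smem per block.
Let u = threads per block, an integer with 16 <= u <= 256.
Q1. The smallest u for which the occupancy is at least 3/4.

Answer: u = 113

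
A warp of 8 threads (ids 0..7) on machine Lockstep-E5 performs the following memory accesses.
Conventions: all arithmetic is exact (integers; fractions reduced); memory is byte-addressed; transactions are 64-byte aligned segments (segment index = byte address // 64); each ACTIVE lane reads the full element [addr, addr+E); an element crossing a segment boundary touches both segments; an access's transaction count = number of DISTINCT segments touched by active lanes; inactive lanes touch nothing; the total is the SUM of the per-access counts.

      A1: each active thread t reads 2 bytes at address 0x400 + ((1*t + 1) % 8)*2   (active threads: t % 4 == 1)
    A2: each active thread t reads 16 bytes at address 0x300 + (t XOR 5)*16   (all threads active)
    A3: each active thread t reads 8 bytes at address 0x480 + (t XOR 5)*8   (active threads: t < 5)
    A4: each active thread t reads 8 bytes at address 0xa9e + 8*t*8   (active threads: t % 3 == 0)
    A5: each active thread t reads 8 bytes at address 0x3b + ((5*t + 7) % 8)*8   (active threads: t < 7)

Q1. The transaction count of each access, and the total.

A1: 1 transaction
A2: 2 transactions
A3: 1 transaction
A4: 3 transactions
A5: 2 transactions

Answer: 1,2,1,3,2; total 9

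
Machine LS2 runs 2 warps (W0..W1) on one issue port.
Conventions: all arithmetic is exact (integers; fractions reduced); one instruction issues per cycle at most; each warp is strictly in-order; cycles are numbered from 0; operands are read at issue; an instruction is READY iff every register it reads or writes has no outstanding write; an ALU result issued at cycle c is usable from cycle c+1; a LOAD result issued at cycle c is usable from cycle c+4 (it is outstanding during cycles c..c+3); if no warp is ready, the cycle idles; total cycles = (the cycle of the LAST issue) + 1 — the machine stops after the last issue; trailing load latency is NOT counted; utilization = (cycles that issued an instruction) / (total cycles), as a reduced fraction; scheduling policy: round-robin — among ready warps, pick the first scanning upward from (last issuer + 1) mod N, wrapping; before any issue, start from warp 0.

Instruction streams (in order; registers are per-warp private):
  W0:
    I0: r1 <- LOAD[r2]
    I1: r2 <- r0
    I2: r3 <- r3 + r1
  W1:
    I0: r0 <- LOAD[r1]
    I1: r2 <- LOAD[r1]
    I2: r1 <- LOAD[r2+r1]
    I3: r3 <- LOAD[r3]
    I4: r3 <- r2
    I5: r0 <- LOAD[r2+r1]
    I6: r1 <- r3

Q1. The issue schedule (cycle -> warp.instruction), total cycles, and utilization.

cycle 0: W0.I0
cycle 1: W1.I0
cycle 2: W0.I1
cycle 3: W1.I1
cycle 4: W0.I2
cycle 5: idle
cycle 6: idle
cycle 7: W1.I2
cycle 8: W1.I3
cycle 9: idle
cycle 10: idle
cycle 11: idle
cycle 12: W1.I4
cycle 13: W1.I5
cycle 14: W1.I6

Answer: 15 cycles, utilization 2/3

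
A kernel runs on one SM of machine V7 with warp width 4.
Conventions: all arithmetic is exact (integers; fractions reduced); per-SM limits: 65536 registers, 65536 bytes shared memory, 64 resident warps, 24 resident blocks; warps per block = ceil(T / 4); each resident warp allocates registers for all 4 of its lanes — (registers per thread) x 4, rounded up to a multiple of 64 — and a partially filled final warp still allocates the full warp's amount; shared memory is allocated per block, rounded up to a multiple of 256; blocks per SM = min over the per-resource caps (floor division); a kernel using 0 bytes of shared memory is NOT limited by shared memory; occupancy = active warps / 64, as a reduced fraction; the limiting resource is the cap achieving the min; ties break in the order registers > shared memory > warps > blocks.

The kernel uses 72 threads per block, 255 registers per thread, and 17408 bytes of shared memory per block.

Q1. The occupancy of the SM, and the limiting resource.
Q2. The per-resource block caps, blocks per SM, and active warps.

Answer: occupancy 27/32, limited by registers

registers: 3 blocks
shared memory: 3 blocks
warps: 3 blocks
blocks: 24 blocks

Answer: 3 blocks, 54 active warps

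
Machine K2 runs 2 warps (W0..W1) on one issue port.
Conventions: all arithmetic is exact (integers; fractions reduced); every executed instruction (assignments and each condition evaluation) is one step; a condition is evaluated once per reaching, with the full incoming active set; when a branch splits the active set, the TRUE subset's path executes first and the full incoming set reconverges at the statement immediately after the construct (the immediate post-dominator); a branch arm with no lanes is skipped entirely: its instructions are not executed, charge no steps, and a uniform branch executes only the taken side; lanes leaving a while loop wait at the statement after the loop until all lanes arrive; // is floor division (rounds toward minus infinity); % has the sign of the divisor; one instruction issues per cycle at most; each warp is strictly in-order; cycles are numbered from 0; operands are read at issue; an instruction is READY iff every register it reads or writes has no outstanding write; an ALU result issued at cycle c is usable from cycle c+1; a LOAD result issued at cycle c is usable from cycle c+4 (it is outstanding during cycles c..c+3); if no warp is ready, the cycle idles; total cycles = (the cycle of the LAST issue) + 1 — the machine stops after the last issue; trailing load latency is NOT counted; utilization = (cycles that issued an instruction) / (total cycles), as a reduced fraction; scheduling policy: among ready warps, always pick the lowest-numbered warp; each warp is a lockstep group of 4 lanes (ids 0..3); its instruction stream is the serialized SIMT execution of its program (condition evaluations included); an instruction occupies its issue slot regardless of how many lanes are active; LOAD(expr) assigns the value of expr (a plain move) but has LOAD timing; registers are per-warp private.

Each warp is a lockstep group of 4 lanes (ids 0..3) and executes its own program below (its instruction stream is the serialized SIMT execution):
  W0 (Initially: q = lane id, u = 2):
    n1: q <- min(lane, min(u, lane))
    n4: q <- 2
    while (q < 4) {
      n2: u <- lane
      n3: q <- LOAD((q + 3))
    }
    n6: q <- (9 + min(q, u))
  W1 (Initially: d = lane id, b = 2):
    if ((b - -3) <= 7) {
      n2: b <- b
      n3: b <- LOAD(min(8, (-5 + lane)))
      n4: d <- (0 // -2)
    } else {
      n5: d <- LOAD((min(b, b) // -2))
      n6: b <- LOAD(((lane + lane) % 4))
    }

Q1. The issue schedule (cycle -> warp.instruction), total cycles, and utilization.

cycle 0: W0.I0
cycle 1: W0.I1
cycle 2: W0.I2
cycle 3: W0.I3
cycle 4: W0.I4
cycle 5: W1.I0
cycle 6: W1.I1
cycle 7: W1.I2
cycle 8: W0.I5
cycle 9: W0.I6
cycle 10: W1.I3

Answer: 11 cycles, utilization 1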